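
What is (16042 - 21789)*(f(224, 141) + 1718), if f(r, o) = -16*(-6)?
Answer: -10425058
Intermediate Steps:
f(r, o) = 96
(16042 - 21789)*(f(224, 141) + 1718) = (16042 - 21789)*(96 + 1718) = -5747*1814 = -10425058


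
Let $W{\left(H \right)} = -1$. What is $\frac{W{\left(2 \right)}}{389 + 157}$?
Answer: $- \frac{1}{546} \approx -0.0018315$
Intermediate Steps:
$\frac{W{\left(2 \right)}}{389 + 157} = - \frac{1}{389 + 157} = - \frac{1}{546}$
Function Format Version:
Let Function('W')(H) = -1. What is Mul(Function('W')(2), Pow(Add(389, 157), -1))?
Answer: Rational(-1, 546) ≈ -0.0018315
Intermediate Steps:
Mul(Function('W')(2), Pow(Add(389, 157), -1)) = Mul(-1, Pow(Add(389, 157), -1)) = Mul(-1, Pow(546, -1)) = Mul(-1, Rational(1, 546)) = Rational(-1, 546)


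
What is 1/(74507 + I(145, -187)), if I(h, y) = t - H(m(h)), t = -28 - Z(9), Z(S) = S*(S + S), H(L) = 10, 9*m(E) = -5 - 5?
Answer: 1/74307 ≈ 1.3458e-5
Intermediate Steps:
m(E) = -10/9 (m(E) = (-5 - 5)/9 = (⅑)*(-10) = -10/9)
Z(S) = 2*S² (Z(S) = S*(2*S) = 2*S²)
t = -190 (t = -28 - 2*9² = -28 - 2*81 = -28 - 1*162 = -28 - 162 = -190)
I(h, y) = -200 (I(h, y) = -190 - 1*10 = -190 - 10 = -200)
1/(74507 + I(145, -187)) = 1/(74507 - 200) = 1/74307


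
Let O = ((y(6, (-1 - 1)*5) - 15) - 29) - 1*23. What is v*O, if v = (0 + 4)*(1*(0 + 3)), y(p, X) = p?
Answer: -732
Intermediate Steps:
O = -61 (O = ((6 - 15) - 29) - 1*23 = (-9 - 29) - 23 = -38 - 23 = -61)
v = 12 (v = 4*(1*3) = 4*3 = 12)
v*O = 12*(-61) = -732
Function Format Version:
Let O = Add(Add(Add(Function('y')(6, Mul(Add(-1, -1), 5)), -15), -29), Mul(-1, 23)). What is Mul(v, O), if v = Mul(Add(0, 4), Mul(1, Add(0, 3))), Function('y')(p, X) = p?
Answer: -732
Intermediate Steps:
O = -61 (O = Add(Add(Add(6, -15), -29), Mul(-1, 23)) = Add(Add(-9, -29), -23) = Add(-38, -23) = -61)
v = 12 (v = Mul(4, Mul(1, 3)) = Mul(4, 3) = 12)
Mul(v, O) = Mul(12, -61) = -732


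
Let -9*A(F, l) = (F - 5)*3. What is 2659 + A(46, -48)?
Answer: 7936/3 ≈ 2645.3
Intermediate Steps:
A(F, l) = 5/3 - F/3 (A(F, l) = -(F - 5)*3/9 = -(-5 + F)*3/9 = -(-15 + 3*F)/9 = 5/3 - F/3)
2659 + A(46, -48) = 2659 + (5/3 - 1/3*46) = 2659 + (5/3 - 46/3) = 2659 - 41/3 = 7936/3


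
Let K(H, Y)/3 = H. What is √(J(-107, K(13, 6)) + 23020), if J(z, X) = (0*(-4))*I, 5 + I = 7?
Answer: 2*√5755 ≈ 151.72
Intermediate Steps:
I = 2 (I = -5 + 7 = 2)
K(H, Y) = 3*H
J(z, X) = 0 (J(z, X) = (0*(-4))*2 = 0*2 = 0)
√(J(-107, K(13, 6)) + 23020) = √(0 + 23020) = √23020 = 2*√5755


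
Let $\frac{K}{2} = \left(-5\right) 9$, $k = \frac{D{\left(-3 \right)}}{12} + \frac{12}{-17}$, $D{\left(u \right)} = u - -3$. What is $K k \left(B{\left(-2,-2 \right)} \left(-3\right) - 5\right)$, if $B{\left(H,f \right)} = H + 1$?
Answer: $- \frac{2160}{17} \approx -127.06$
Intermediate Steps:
$D{\left(u \right)} = 3 + u$ ($D{\left(u \right)} = u + 3 = 3 + u$)
$B{\left(H,f \right)} = 1 + H$
$k = - \frac{12}{17}$ ($k = \frac{3 - 3}{12} + \frac{12}{-17} = 0 \cdot \frac{1}{12} + 12 \left(- \frac{1}{17}\right) = 0 - \frac{12}{17} = - \frac{12}{17} \approx -0.70588$)
$K = -90$ ($K = 2 \left(\left(-5\right) 9\right) = 2 \left(-45\right) = -90$)
$K k \left(B{\left(-2,-2 \right)} \left(-3\right) - 5\right) = \left(-90\right) \left(- \frac{12}{17}\right) \left(\left(1 - 2\right) \left(-3\right) - 5\right) = \frac{1080 \left(\left(-1\right) \left(-3\right) - 5\right)}{17} = \frac{1080 \left(3 - 5\right)}{17} = \frac{1080}{17} \left(-2\right) = - \frac{2160}{17}$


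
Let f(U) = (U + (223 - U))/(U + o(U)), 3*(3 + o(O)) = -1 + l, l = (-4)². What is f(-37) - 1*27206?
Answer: -952433/35 ≈ -27212.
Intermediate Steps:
l = 16
o(O) = 2 (o(O) = -3 + (-1 + 16)/3 = -3 + (⅓)*15 = -3 + 5 = 2)
f(U) = 223/(2 + U) (f(U) = (U + (223 - U))/(U + 2) = 223/(2 + U))
f(-37) - 1*27206 = 223/(2 - 37) - 1*27206 = 223/(-35) - 27206 = 223*(-1/35) - 27206 = -223/35 - 27206 = -952433/35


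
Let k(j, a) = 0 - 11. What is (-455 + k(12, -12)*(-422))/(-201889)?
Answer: -4187/201889 ≈ -0.020739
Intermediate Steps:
k(j, a) = -11
(-455 + k(12, -12)*(-422))/(-201889) = (-455 - 11*(-422))/(-201889) = (-455 + 4642)*(-1/201889) = 4187*(-1/201889) = -4187/201889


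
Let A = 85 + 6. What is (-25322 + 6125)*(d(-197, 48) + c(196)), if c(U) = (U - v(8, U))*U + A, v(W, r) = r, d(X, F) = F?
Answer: -2668383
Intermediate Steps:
A = 91
c(U) = 91 (c(U) = (U - U)*U + 91 = 0*U + 91 = 0 + 91 = 91)
(-25322 + 6125)*(d(-197, 48) + c(196)) = (-25322 + 6125)*(48 + 91) = -19197*139 = -2668383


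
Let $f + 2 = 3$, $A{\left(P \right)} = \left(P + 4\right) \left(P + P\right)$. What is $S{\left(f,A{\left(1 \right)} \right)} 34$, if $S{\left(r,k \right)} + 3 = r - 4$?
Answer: $-204$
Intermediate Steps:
$A{\left(P \right)} = 2 P \left(4 + P\right)$ ($A{\left(P \right)} = \left(4 + P\right) 2 P = 2 P \left(4 + P\right)$)
$f = 1$ ($f = -2 + 3 = 1$)
$S{\left(r,k \right)} = -7 + r$ ($S{\left(r,k \right)} = -3 + \left(r - 4\right) = -3 + \left(-4 + r\right) = -7 + r$)
$S{\left(f,A{\left(1 \right)} \right)} 34 = \left(-7 + 1\right) 34 = \left(-6\right) 34 = -204$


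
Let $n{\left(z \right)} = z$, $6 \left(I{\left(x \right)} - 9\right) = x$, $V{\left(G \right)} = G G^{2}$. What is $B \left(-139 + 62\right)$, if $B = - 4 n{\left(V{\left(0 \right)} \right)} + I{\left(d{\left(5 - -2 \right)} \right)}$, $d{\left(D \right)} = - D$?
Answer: $- \frac{3619}{6} \approx -603.17$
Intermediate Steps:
$V{\left(G \right)} = G^{3}$
$I{\left(x \right)} = 9 + \frac{x}{6}$
$B = \frac{47}{6}$ ($B = - 4 \cdot 0^{3} + \left(9 + \frac{\left(-1\right) \left(5 - -2\right)}{6}\right) = \left(-4\right) 0 + \left(9 + \frac{\left(-1\right) \left(5 + 2\right)}{6}\right) = 0 + \left(9 + \frac{\left(-1\right) 7}{6}\right) = 0 + \left(9 + \frac{1}{6} \left(-7\right)\right) = 0 + \left(9 - \frac{7}{6}\right) = 0 + \frac{47}{6} = \frac{47}{6} \approx 7.8333$)
$B \left(-139 + 62\right) = \frac{47 \left(-139 + 62\right)}{6} = \frac{47}{6} \left(-77\right) = - \frac{3619}{6}$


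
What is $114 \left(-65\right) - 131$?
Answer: $-7541$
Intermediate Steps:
$114 \left(-65\right) - 131 = -7410 - 131 = -7541$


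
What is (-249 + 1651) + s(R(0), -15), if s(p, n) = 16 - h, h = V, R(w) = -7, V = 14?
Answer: 1404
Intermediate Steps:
h = 14
s(p, n) = 2 (s(p, n) = 16 - 1*14 = 16 - 14 = 2)
(-249 + 1651) + s(R(0), -15) = (-249 + 1651) + 2 = 1402 + 2 = 1404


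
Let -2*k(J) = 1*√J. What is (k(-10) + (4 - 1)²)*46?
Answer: 414 - 23*I*√10 ≈ 414.0 - 72.732*I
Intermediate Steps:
k(J) = -√J/2
(k(-10) + (4 - 1)²)*46 = (-I*√10/2 + (4 - 1)²)*46 = (-I*√10/2 + 3²)*46 = (-I*√10/2 + 9)*46 = (9 - I*√10/2)*46 = 414 - 23*I*√10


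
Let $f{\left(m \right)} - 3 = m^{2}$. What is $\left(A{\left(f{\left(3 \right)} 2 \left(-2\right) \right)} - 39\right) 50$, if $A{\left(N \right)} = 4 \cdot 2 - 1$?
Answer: $-1600$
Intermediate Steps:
$f{\left(m \right)} = 3 + m^{2}$
$A{\left(N \right)} = 7$ ($A{\left(N \right)} = 8 - 1 = 7$)
$\left(A{\left(f{\left(3 \right)} 2 \left(-2\right) \right)} - 39\right) 50 = \left(7 - 39\right) 50 = \left(-32\right) 50 = -1600$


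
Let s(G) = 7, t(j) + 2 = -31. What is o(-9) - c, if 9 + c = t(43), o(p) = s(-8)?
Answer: 49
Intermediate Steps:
t(j) = -33 (t(j) = -2 - 31 = -33)
o(p) = 7
c = -42 (c = -9 - 33 = -42)
o(-9) - c = 7 - 1*(-42) = 7 + 42 = 49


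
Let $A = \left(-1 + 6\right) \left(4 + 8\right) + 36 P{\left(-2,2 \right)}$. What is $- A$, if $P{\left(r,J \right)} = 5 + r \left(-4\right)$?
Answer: $-528$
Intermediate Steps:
$P{\left(r,J \right)} = 5 - 4 r$
$A = 528$ ($A = \left(-1 + 6\right) \left(4 + 8\right) + 36 \left(5 - -8\right) = 5 \cdot 12 + 36 \left(5 + 8\right) = 60 + 36 \cdot 13 = 60 + 468 = 528$)
$- A = \left(-1\right) 528 = -528$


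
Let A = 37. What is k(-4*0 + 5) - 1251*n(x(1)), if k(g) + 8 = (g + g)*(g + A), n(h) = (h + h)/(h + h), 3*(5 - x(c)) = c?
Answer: -839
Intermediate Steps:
x(c) = 5 - c/3
n(h) = 1 (n(h) = (2*h)/((2*h)) = (2*h)*(1/(2*h)) = 1)
k(g) = -8 + 2*g*(37 + g) (k(g) = -8 + (g + g)*(g + 37) = -8 + (2*g)*(37 + g) = -8 + 2*g*(37 + g))
k(-4*0 + 5) - 1251*n(x(1)) = (-8 + 2*(-4*0 + 5)**2 + 74*(-4*0 + 5)) - 1251*1 = (-8 + 2*(0 + 5)**2 + 74*(0 + 5)) - 1251 = (-8 + 2*5**2 + 74*5) - 1251 = (-8 + 2*25 + 370) - 1251 = (-8 + 50 + 370) - 1251 = 412 - 1251 = -839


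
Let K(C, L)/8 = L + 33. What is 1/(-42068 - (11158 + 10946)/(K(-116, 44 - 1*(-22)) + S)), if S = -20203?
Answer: -19411/816559844 ≈ -2.3772e-5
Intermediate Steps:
K(C, L) = 264 + 8*L (K(C, L) = 8*(L + 33) = 8*(33 + L) = 264 + 8*L)
1/(-42068 - (11158 + 10946)/(K(-116, 44 - 1*(-22)) + S)) = 1/(-42068 - (11158 + 10946)/((264 + 8*(44 - 1*(-22))) - 20203)) = 1/(-42068 - 22104/((264 + 8*(44 + 22)) - 20203)) = 1/(-42068 - 22104/((264 + 8*66) - 20203)) = 1/(-42068 - 22104/((264 + 528) - 20203)) = 1/(-42068 - 22104/(792 - 20203)) = 1/(-42068 - 22104/(-19411)) = 1/(-42068 - 22104*(-1)/19411) = 1/(-42068 - 1*(-22104/19411)) = 1/(-42068 + 22104/19411) = 1/(-816559844/19411) = -19411/816559844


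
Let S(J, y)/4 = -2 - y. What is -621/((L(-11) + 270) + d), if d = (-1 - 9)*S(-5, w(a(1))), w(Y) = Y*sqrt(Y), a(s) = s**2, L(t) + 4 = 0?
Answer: -621/386 ≈ -1.6088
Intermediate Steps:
L(t) = -4 (L(t) = -4 + 0 = -4)
w(Y) = Y**(3/2)
S(J, y) = -8 - 4*y (S(J, y) = 4*(-2 - y) = -8 - 4*y)
d = 120 (d = (-1 - 9)*(-8 - 4*(1**2)**(3/2)) = -10*(-8 - 4*1**(3/2)) = -10*(-8 - 4*1) = -10*(-8 - 4) = -10*(-12) = 120)
-621/((L(-11) + 270) + d) = -621/((-4 + 270) + 120) = -621/(266 + 120) = -621/386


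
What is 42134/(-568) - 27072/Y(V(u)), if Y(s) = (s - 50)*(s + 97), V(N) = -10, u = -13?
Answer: -2841147/41180 ≈ -68.993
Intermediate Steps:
Y(s) = (-50 + s)*(97 + s)
42134/(-568) - 27072/Y(V(u)) = 42134/(-568) - 27072/(-4850 + (-10)² + 47*(-10)) = 42134*(-1/568) - 27072/(-4850 + 100 - 470) = -21067/284 - 27072/(-5220) = -21067/284 - 27072*(-1/5220) = -21067/284 + 752/145 = -2841147/41180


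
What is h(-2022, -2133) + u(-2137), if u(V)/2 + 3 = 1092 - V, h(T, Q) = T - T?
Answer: 6452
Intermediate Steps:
h(T, Q) = 0
u(V) = 2178 - 2*V (u(V) = -6 + 2*(1092 - V) = -6 + (2184 - 2*V) = 2178 - 2*V)
h(-2022, -2133) + u(-2137) = 0 + (2178 - 2*(-2137)) = 0 + (2178 + 4274) = 0 + 6452 = 6452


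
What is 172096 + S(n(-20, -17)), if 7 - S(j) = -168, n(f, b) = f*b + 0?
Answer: 172271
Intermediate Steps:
n(f, b) = b*f (n(f, b) = b*f + 0 = b*f)
S(j) = 175 (S(j) = 7 - 1*(-168) = 7 + 168 = 175)
172096 + S(n(-20, -17)) = 172096 + 175 = 172271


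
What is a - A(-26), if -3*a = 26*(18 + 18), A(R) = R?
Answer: -286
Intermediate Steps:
a = -312 (a = -26*(18 + 18)/3 = -26*36/3 = -⅓*936 = -312)
a - A(-26) = -312 - 1*(-26) = -312 + 26 = -286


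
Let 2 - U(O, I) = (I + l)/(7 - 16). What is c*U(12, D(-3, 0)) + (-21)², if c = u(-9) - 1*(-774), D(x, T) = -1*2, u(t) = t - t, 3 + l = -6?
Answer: 1043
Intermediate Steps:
l = -9 (l = -3 - 6 = -9)
u(t) = 0
D(x, T) = -2
U(O, I) = 1 + I/9 (U(O, I) = 2 - (I - 9)/(7 - 16) = 2 - (-9 + I)/(-9) = 2 - (-9 + I)*(-1)/9 = 2 - (1 - I/9) = 2 + (-1 + I/9) = 1 + I/9)
c = 774 (c = 0 - 1*(-774) = 0 + 774 = 774)
c*U(12, D(-3, 0)) + (-21)² = 774*(1 + (⅑)*(-2)) + (-21)² = 774*(1 - 2/9) + 441 = 774*(7/9) + 441 = 602 + 441 = 1043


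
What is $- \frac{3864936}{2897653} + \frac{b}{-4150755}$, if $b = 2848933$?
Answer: $- \frac{24297621680929}{12027447678015} \approx -2.0202$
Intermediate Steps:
$- \frac{3864936}{2897653} + \frac{b}{-4150755} = - \frac{3864936}{2897653} + \frac{2848933}{-4150755} = \left(-3864936\right) \frac{1}{2897653} + 2848933 \left(- \frac{1}{4150755}\right) = - \frac{3864936}{2897653} - \frac{2848933}{4150755} = - \frac{24297621680929}{12027447678015}$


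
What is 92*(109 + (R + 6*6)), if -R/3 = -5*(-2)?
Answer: 10580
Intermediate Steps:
R = -30 (R = -(-15)*(-2) = -3*10 = -30)
92*(109 + (R + 6*6)) = 92*(109 + (-30 + 6*6)) = 92*(109 + (-30 + 36)) = 92*(109 + 6) = 92*115 = 10580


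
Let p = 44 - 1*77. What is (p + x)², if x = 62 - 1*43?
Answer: 196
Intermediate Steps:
x = 19 (x = 62 - 43 = 19)
p = -33 (p = 44 - 77 = -33)
(p + x)² = (-33 + 19)² = (-14)² = 196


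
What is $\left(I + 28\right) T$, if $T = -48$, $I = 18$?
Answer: $-2208$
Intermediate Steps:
$\left(I + 28\right) T = \left(18 + 28\right) \left(-48\right) = 46 \left(-48\right) = -2208$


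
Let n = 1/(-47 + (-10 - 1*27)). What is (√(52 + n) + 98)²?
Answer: (4116 + √91707)²/1764 ≈ 11069.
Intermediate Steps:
n = -1/84 (n = 1/(-47 + (-10 - 27)) = 1/(-47 - 37) = 1/(-84) = -1/84 ≈ -0.011905)
(√(52 + n) + 98)² = (√(52 - 1/84) + 98)² = (√(4367/84) + 98)² = (√91707/42 + 98)² = (98 + √91707/42)²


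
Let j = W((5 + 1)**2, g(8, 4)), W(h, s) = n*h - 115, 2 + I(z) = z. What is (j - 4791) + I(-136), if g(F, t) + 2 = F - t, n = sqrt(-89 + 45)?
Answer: -5044 + 72*I*sqrt(11) ≈ -5044.0 + 238.8*I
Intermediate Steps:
n = 2*I*sqrt(11) (n = sqrt(-44) = 2*I*sqrt(11) ≈ 6.6332*I)
I(z) = -2 + z
g(F, t) = -2 + F - t (g(F, t) = -2 + (F - t) = -2 + F - t)
W(h, s) = -115 + 2*I*h*sqrt(11) (W(h, s) = (2*I*sqrt(11))*h - 115 = 2*I*h*sqrt(11) - 115 = -115 + 2*I*h*sqrt(11))
j = -115 + 72*I*sqrt(11) (j = -115 + 2*I*(5 + 1)**2*sqrt(11) = -115 + 2*I*6**2*sqrt(11) = -115 + 2*I*36*sqrt(11) = -115 + 72*I*sqrt(11) ≈ -115.0 + 238.8*I)
(j - 4791) + I(-136) = ((-115 + 72*I*sqrt(11)) - 4791) + (-2 - 136) = (-4906 + 72*I*sqrt(11)) - 138 = -5044 + 72*I*sqrt(11)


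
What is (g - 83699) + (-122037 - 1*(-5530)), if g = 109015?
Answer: -91191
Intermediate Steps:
(g - 83699) + (-122037 - 1*(-5530)) = (109015 - 83699) + (-122037 - 1*(-5530)) = 25316 + (-122037 + 5530) = 25316 - 116507 = -91191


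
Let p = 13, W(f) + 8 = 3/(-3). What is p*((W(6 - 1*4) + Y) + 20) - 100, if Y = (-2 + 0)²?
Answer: 95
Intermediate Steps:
W(f) = -9 (W(f) = -8 + 3/(-3) = -8 + 3*(-⅓) = -8 - 1 = -9)
Y = 4 (Y = (-2)² = 4)
p*((W(6 - 1*4) + Y) + 20) - 100 = 13*((-9 + 4) + 20) - 100 = 13*(-5 + 20) - 100 = 13*15 - 100 = 195 - 100 = 95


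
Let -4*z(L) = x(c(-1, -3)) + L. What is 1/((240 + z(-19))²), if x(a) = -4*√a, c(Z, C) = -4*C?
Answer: 15338128/918241146001 - 250624*√3/918241146001 ≈ 1.6231e-5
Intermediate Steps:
z(L) = 2*√3 - L/4 (z(L) = -(-4*2*√3 + L)/4 = -(-8*√3 + L)/4 = -(L - 8*√3)/4 = 2*√3 - L/4)
1/((240 + z(-19))²) = 1/((240 + (2*√3 - ¼*(-19)))²) = 1/((240 + (2*√3 + 19/4))²) = 1/((240 + (19/4 + 2*√3))²) = 1/((979/4 + 2*√3)²) = (979/4 + 2*√3)⁻²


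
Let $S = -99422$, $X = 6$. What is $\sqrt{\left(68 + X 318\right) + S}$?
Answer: $i \sqrt{97446} \approx 312.16 i$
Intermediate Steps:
$\sqrt{\left(68 + X 318\right) + S} = \sqrt{\left(68 + 6 \cdot 318\right) - 99422} = \sqrt{\left(68 + 1908\right) - 99422} = \sqrt{1976 - 99422} = \sqrt{-97446} = i \sqrt{97446}$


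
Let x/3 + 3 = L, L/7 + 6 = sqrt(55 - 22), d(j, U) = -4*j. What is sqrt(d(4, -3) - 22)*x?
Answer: I*sqrt(38)*(-135 + 21*sqrt(33)) ≈ -88.547*I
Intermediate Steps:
L = -42 + 7*sqrt(33) (L = -42 + 7*sqrt(55 - 22) = -42 + 7*sqrt(33) ≈ -1.7881)
x = -135 + 21*sqrt(33) (x = -9 + 3*(-42 + 7*sqrt(33)) = -9 + (-126 + 21*sqrt(33)) = -135 + 21*sqrt(33) ≈ -14.364)
sqrt(d(4, -3) - 22)*x = sqrt(-4*4 - 22)*(-135 + 21*sqrt(33)) = sqrt(-16 - 22)*(-135 + 21*sqrt(33)) = sqrt(-38)*(-135 + 21*sqrt(33)) = (I*sqrt(38))*(-135 + 21*sqrt(33)) = I*sqrt(38)*(-135 + 21*sqrt(33))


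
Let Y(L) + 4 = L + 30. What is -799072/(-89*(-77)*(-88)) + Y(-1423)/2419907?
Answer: 34514954391/26059978483 ≈ 1.3244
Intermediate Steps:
Y(L) = 26 + L (Y(L) = -4 + (L + 30) = -4 + (30 + L) = 26 + L)
-799072/(-89*(-77)*(-88)) + Y(-1423)/2419907 = -799072/(-89*(-77)*(-88)) + (26 - 1423)/2419907 = -799072/(6853*(-88)) - 1397*1/2419907 = -799072/(-603064) - 1397/2419907 = -799072*(-1/603064) - 1397/2419907 = 99884/75383 - 1397/2419907 = 34514954391/26059978483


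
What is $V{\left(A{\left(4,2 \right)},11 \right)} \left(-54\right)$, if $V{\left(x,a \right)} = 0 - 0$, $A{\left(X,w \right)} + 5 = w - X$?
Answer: $0$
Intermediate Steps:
$A{\left(X,w \right)} = -5 + w - X$ ($A{\left(X,w \right)} = -5 - \left(X - w\right) = -5 + w - X$)
$V{\left(x,a \right)} = 0$ ($V{\left(x,a \right)} = 0 + 0 = 0$)
$V{\left(A{\left(4,2 \right)},11 \right)} \left(-54\right) = 0 \left(-54\right) = 0$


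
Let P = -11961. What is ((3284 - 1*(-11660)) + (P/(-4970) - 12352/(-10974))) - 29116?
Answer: -386379642353/27270390 ≈ -14168.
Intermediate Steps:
((3284 - 1*(-11660)) + (P/(-4970) - 12352/(-10974))) - 29116 = ((3284 - 1*(-11660)) + (-11961/(-4970) - 12352/(-10974))) - 29116 = ((3284 + 11660) + (-11961*(-1/4970) - 12352*(-1/10974))) - 29116 = (14944 + (11961/4970 + 6176/5487)) - 29116 = (14944 + 96324727/27270390) - 29116 = 407625032887/27270390 - 29116 = -386379642353/27270390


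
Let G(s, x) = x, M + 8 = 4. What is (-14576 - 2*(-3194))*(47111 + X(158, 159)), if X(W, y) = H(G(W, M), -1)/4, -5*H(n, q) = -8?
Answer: -1928740716/5 ≈ -3.8575e+8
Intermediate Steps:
M = -4 (M = -8 + 4 = -4)
H(n, q) = 8/5 (H(n, q) = -1/5*(-8) = 8/5)
X(W, y) = 2/5 (X(W, y) = (8/5)/4 = (8/5)*(1/4) = 2/5)
(-14576 - 2*(-3194))*(47111 + X(158, 159)) = (-14576 - 2*(-3194))*(47111 + 2/5) = (-14576 + 6388)*(235557/5) = -8188*235557/5 = -1928740716/5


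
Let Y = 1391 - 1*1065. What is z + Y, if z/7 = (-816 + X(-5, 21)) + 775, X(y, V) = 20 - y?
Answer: 214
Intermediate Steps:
z = -112 (z = 7*((-816 + (20 - 1*(-5))) + 775) = 7*((-816 + (20 + 5)) + 775) = 7*((-816 + 25) + 775) = 7*(-791 + 775) = 7*(-16) = -112)
Y = 326 (Y = 1391 - 1065 = 326)
z + Y = -112 + 326 = 214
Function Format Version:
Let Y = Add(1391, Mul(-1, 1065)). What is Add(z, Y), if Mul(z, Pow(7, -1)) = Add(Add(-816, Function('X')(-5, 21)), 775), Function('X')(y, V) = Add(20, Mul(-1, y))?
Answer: 214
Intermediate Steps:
z = -112 (z = Mul(7, Add(Add(-816, Add(20, Mul(-1, -5))), 775)) = Mul(7, Add(Add(-816, Add(20, 5)), 775)) = Mul(7, Add(Add(-816, 25), 775)) = Mul(7, Add(-791, 775)) = Mul(7, -16) = -112)
Y = 326 (Y = Add(1391, -1065) = 326)
Add(z, Y) = Add(-112, 326) = 214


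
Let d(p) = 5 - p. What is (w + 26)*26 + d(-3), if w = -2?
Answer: 632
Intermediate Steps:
(w + 26)*26 + d(-3) = (-2 + 26)*26 + (5 - 1*(-3)) = 24*26 + (5 + 3) = 624 + 8 = 632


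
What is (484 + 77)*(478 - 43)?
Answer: 244035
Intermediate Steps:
(484 + 77)*(478 - 43) = 561*435 = 244035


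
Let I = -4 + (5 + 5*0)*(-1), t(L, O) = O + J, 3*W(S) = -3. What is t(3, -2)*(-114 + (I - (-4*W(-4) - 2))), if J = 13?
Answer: -1375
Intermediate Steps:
W(S) = -1 (W(S) = (⅓)*(-3) = -1)
t(L, O) = 13 + O (t(L, O) = O + 13 = 13 + O)
I = -9 (I = -4 + (5 + 0)*(-1) = -4 + 5*(-1) = -4 - 5 = -9)
t(3, -2)*(-114 + (I - (-4*W(-4) - 2))) = (13 - 2)*(-114 + (-9 - (-4*(-1) - 2))) = 11*(-114 + (-9 - (4 - 2))) = 11*(-114 + (-9 - 1*2)) = 11*(-114 + (-9 - 2)) = 11*(-114 - 11) = 11*(-125) = -1375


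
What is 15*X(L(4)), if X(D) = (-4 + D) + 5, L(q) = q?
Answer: 75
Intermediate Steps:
X(D) = 1 + D
15*X(L(4)) = 15*(1 + 4) = 15*5 = 75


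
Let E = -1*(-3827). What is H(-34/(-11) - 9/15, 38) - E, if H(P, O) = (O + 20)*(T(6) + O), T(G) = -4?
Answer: -1855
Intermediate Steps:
E = 3827
H(P, O) = (-4 + O)*(20 + O) (H(P, O) = (O + 20)*(-4 + O) = (20 + O)*(-4 + O) = (-4 + O)*(20 + O))
H(-34/(-11) - 9/15, 38) - E = (-80 + 38² + 16*38) - 1*3827 = (-80 + 1444 + 608) - 3827 = 1972 - 3827 = -1855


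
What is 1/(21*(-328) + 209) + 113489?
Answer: 757993030/6679 ≈ 1.1349e+5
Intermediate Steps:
1/(21*(-328) + 209) + 113489 = 1/(-6888 + 209) + 113489 = 1/(-6679) + 113489 = -1/6679 + 113489 = 757993030/6679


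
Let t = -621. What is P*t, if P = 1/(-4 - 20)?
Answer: 207/8 ≈ 25.875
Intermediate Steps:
P = -1/24 (P = 1/(-24) = -1/24 ≈ -0.041667)
P*t = -1/24*(-621) = 207/8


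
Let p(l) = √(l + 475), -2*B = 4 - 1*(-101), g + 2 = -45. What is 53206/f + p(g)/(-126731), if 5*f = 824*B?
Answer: -26603/4326 - 2*√107/126731 ≈ -6.1497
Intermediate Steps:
g = -47 (g = -2 - 45 = -47)
B = -105/2 (B = -(4 - 1*(-101))/2 = -(4 + 101)/2 = -½*105 = -105/2 ≈ -52.500)
p(l) = √(475 + l)
f = -8652 (f = (824*(-105/2))/5 = (⅕)*(-43260) = -8652)
53206/f + p(g)/(-126731) = 53206/(-8652) + √(475 - 47)/(-126731) = 53206*(-1/8652) + √428*(-1/126731) = -26603/4326 + (2*√107)*(-1/126731) = -26603/4326 - 2*√107/126731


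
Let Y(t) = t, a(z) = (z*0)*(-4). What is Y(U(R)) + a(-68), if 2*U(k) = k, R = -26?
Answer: -13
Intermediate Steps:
a(z) = 0 (a(z) = 0*(-4) = 0)
U(k) = k/2
Y(U(R)) + a(-68) = (1/2)*(-26) + 0 = -13 + 0 = -13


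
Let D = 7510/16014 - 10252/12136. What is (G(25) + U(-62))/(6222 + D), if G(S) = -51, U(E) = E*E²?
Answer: -5790997781202/151143397565 ≈ -38.315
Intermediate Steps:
U(E) = E³
D = -9129271/24293238 (D = 7510*(1/16014) - 10252*1/12136 = 3755/8007 - 2563/3034 = -9129271/24293238 ≈ -0.37579)
(G(25) + U(-62))/(6222 + D) = (-51 + (-62)³)/(6222 - 9129271/24293238) = (-51 - 238328)/(151143397565/24293238) = -238379*24293238/151143397565 = -5790997781202/151143397565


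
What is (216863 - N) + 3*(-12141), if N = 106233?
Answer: 74207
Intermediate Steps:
(216863 - N) + 3*(-12141) = (216863 - 1*106233) + 3*(-12141) = (216863 - 106233) - 36423 = 110630 - 36423 = 74207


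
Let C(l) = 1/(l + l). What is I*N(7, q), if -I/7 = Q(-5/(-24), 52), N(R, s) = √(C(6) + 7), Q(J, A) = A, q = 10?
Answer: -182*√255/3 ≈ -968.77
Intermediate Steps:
C(l) = 1/(2*l)
N(R, s) = √255/6 (N(R, s) = √((½)/6 + 7) = √((½)*(⅙) + 7) = √(1/12 + 7) = √(85/12) = √255/6)
I = -364 (I = -7*52 = -364)
I*N(7, q) = -182*√255/3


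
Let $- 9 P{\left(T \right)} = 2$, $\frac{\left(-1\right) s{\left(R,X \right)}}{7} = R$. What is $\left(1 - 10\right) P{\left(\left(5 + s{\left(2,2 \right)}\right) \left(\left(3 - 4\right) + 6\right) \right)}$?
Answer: $2$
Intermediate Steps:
$s{\left(R,X \right)} = - 7 R$
$P{\left(T \right)} = - \frac{2}{9}$ ($P{\left(T \right)} = \left(- \frac{1}{9}\right) 2 = - \frac{2}{9}$)
$\left(1 - 10\right) P{\left(\left(5 + s{\left(2,2 \right)}\right) \left(\left(3 - 4\right) + 6\right) \right)} = \left(1 - 10\right) \left(- \frac{2}{9}\right) = \left(-9\right) \left(- \frac{2}{9}\right) = 2$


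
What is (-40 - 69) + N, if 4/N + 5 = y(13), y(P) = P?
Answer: -217/2 ≈ -108.50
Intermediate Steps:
N = ½ (N = 4/(-5 + 13) = 4/8 = 4*(⅛) = ½ ≈ 0.50000)
(-40 - 69) + N = (-40 - 69) + ½ = -109 + ½ = -217/2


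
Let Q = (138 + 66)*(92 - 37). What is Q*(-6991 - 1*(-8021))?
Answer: 11556600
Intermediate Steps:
Q = 11220 (Q = 204*55 = 11220)
Q*(-6991 - 1*(-8021)) = 11220*(-6991 - 1*(-8021)) = 11220*(-6991 + 8021) = 11220*1030 = 11556600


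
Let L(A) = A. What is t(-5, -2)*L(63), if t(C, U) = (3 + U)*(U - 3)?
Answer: -315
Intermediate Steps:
t(C, U) = (-3 + U)*(3 + U) (t(C, U) = (3 + U)*(-3 + U) = (-3 + U)*(3 + U))
t(-5, -2)*L(63) = (-9 + (-2)²)*63 = (-9 + 4)*63 = -5*63 = -315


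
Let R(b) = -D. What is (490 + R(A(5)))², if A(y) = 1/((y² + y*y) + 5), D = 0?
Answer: 240100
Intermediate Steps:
A(y) = 1/(5 + 2*y²) (A(y) = 1/((y² + y²) + 5) = 1/(2*y² + 5) = 1/(5 + 2*y²))
R(b) = 0 (R(b) = -1*0 = 0)
(490 + R(A(5)))² = (490 + 0)² = 490² = 240100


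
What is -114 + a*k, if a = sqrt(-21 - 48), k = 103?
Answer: -114 + 103*I*sqrt(69) ≈ -114.0 + 855.58*I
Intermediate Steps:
a = I*sqrt(69) (a = sqrt(-69) = I*sqrt(69) ≈ 8.3066*I)
-114 + a*k = -114 + (I*sqrt(69))*103 = -114 + 103*I*sqrt(69)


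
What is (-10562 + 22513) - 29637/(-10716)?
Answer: 42698851/3572 ≈ 11954.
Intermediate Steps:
(-10562 + 22513) - 29637/(-10716) = 11951 - 29637*(-1/10716) = 11951 + 9879/3572 = 42698851/3572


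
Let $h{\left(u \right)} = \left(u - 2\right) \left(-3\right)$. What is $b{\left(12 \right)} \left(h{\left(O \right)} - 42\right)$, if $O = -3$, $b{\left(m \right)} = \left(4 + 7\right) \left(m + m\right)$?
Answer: $-7128$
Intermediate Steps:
$b{\left(m \right)} = 22 m$ ($b{\left(m \right)} = 11 \cdot 2 m = 22 m$)
$h{\left(u \right)} = 6 - 3 u$ ($h{\left(u \right)} = \left(-2 + u\right) \left(-3\right) = 6 - 3 u$)
$b{\left(12 \right)} \left(h{\left(O \right)} - 42\right) = 22 \cdot 12 \left(\left(6 - -9\right) - 42\right) = 264 \left(\left(6 + 9\right) - 42\right) = 264 \left(15 - 42\right) = 264 \left(-27\right) = -7128$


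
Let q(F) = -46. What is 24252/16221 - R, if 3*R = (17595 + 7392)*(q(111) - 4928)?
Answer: 224003615606/5407 ≈ 4.1428e+7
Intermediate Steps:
R = -41428446 (R = ((17595 + 7392)*(-46 - 4928))/3 = (24987*(-4974))/3 = (⅓)*(-124285338) = -41428446)
24252/16221 - R = 24252/16221 - 1*(-41428446) = 24252*(1/16221) + 41428446 = 8084/5407 + 41428446 = 224003615606/5407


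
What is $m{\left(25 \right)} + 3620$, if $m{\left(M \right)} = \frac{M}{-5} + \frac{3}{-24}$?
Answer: $\frac{28919}{8} \approx 3614.9$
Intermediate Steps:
$m{\left(M \right)} = - \frac{1}{8} - \frac{M}{5}$ ($m{\left(M \right)} = M \left(- \frac{1}{5}\right) + 3 \left(- \frac{1}{24}\right) = - \frac{M}{5} - \frac{1}{8} = - \frac{1}{8} - \frac{M}{5}$)
$m{\left(25 \right)} + 3620 = \left(- \frac{1}{8} - 5\right) + 3620 = - \frac{41}{8} + 3620 = \frac{28919}{8}$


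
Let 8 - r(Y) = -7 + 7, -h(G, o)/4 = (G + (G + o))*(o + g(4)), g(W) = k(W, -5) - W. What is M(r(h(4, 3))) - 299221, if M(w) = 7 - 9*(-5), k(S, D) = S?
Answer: -299169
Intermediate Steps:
g(W) = 0 (g(W) = W - W = 0)
h(G, o) = -4*o*(o + 2*G) (h(G, o) = -4*(G + (G + o))*(o + 0) = -4*(o + 2*G)*o = -4*o*(o + 2*G))
r(Y) = 8 (r(Y) = 8 - (-7 + 7) = 8 - 1*0 = 8 + 0 = 8)
M(w) = 52 (M(w) = 7 + 45 = 52)
M(r(h(4, 3))) - 299221 = 52 - 299221 = -299169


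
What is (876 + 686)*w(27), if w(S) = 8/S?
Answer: 12496/27 ≈ 462.81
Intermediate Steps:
(876 + 686)*w(27) = (876 + 686)*(8/27) = 1562*(8*(1/27)) = 1562*(8/27) = 12496/27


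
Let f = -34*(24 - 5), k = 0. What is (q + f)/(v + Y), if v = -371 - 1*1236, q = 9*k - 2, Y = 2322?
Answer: -648/715 ≈ -0.90629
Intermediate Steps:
q = -2 (q = 9*0 - 2 = 0 - 2 = -2)
f = -646 (f = -34*19 = -646)
v = -1607 (v = -371 - 1236 = -1607)
(q + f)/(v + Y) = (-2 - 646)/(-1607 + 2322) = -648/715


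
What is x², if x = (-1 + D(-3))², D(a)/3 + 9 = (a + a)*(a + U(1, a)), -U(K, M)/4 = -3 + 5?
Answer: 835210000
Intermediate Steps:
U(K, M) = -8 (U(K, M) = -4*(-3 + 5) = -4*2 = -8)
D(a) = -27 + 6*a*(-8 + a) (D(a) = -27 + 3*((a + a)*(a - 8)) = -27 + 3*((2*a)*(-8 + a)) = -27 + 3*(2*a*(-8 + a)) = -27 + 6*a*(-8 + a))
x = 28900 (x = (-1 + (-27 - 48*(-3) + 6*(-3)²))² = (-1 + (-27 + 144 + 6*9))² = (-1 + (-27 + 144 + 54))² = (-1 + 171)² = 170² = 28900)
x² = 28900² = 835210000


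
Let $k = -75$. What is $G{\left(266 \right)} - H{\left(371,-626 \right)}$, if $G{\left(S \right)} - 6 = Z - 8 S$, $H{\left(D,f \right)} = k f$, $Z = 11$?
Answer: $-49061$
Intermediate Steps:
$H{\left(D,f \right)} = - 75 f$
$G{\left(S \right)} = 17 - 8 S$ ($G{\left(S \right)} = 6 - \left(-11 + 8 S\right) = 17 - 8 S$)
$G{\left(266 \right)} - H{\left(371,-626 \right)} = \left(17 - 2128\right) - \left(-75\right) \left(-626\right) = \left(17 - 2128\right) - 46950 = -2111 - 46950 = -49061$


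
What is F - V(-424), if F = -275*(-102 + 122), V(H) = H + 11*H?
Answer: -412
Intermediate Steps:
V(H) = 12*H
F = -5500 (F = -275*20 = -5500)
F - V(-424) = -5500 - 12*(-424) = -5500 - 1*(-5088) = -5500 + 5088 = -412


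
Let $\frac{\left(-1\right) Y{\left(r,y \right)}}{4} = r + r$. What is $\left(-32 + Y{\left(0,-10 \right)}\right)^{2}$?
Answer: $1024$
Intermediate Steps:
$Y{\left(r,y \right)} = - 8 r$ ($Y{\left(r,y \right)} = - 4 \left(r + r\right) = - 4 \cdot 2 r = - 8 r$)
$\left(-32 + Y{\left(0,-10 \right)}\right)^{2} = \left(-32 - 0\right)^{2} = \left(-32 + 0\right)^{2} = \left(-32\right)^{2} = 1024$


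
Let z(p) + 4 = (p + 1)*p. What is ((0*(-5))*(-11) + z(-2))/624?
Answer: -1/312 ≈ -0.0032051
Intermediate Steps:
z(p) = -4 + p*(1 + p) (z(p) = -4 + (p + 1)*p = -4 + (1 + p)*p = -4 + p*(1 + p))
((0*(-5))*(-11) + z(-2))/624 = ((0*(-5))*(-11) + (-4 - 2 + (-2)²))/624 = (0*(-11) + (-4 - 2 + 4))*(1/624) = (0 - 2)*(1/624) = -2*1/624 = -1/312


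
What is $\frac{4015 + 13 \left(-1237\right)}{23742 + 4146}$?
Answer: $- \frac{2011}{4648} \approx -0.43266$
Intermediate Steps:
$\frac{4015 + 13 \left(-1237\right)}{23742 + 4146} = \frac{4015 - 16081}{27888} = \left(-12066\right) \frac{1}{27888} = - \frac{2011}{4648}$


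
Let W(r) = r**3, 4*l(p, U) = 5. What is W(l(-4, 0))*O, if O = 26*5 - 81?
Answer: 6125/64 ≈ 95.703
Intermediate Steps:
l(p, U) = 5/4 (l(p, U) = (1/4)*5 = 5/4)
O = 49 (O = 130 - 81 = 49)
W(l(-4, 0))*O = (5/4)**3*49 = (125/64)*49 = 6125/64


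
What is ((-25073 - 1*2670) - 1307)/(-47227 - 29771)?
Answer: 14525/38499 ≈ 0.37728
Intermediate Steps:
((-25073 - 1*2670) - 1307)/(-47227 - 29771) = ((-25073 - 2670) - 1307)/(-76998) = (-27743 - 1307)*(-1/76998) = -29050*(-1/76998) = 14525/38499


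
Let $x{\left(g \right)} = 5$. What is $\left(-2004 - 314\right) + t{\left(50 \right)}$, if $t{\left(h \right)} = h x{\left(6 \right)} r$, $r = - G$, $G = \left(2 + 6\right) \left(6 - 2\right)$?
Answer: $-10318$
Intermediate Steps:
$G = 32$ ($G = 8 \cdot 4 = 32$)
$r = -32$ ($r = \left(-1\right) 32 = -32$)
$t{\left(h \right)} = - 160 h$ ($t{\left(h \right)} = h 5 \left(-32\right) = 5 h \left(-32\right) = - 160 h$)
$\left(-2004 - 314\right) + t{\left(50 \right)} = \left(-2004 - 314\right) - 8000 = -2318 - 8000 = -10318$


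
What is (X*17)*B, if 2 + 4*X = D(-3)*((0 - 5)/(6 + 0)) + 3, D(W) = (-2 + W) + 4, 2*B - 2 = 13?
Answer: 935/16 ≈ 58.438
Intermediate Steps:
B = 15/2 (B = 1 + (½)*13 = 1 + 13/2 = 15/2 ≈ 7.5000)
D(W) = 2 + W
X = 11/24 (X = -½ + ((2 - 3)*((0 - 5)/(6 + 0)) + 3)/4 = -½ + (-(-5)/6 + 3)/4 = -½ + (-1*(-⅚) + 3)/4 = -½ + (⅚ + 3)/4 = -½ + (¼)*(23/6) = -½ + 23/24 = 11/24 ≈ 0.45833)
(X*17)*B = ((11/24)*17)*(15/2) = (187/24)*(15/2) = 935/16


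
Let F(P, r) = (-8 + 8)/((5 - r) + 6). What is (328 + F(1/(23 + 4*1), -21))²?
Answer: 107584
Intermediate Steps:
F(P, r) = 0 (F(P, r) = 0/(11 - r) = 0)
(328 + F(1/(23 + 4*1), -21))² = (328 + 0)² = 328² = 107584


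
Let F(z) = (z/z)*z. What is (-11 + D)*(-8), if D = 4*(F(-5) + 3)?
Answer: 152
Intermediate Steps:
F(z) = z (F(z) = 1*z = z)
D = -8 (D = 4*(-5 + 3) = 4*(-2) = -8)
(-11 + D)*(-8) = (-11 - 8)*(-8) = -19*(-8) = 152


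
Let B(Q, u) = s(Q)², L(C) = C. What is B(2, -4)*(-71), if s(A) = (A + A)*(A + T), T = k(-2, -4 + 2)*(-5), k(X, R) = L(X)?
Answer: -163584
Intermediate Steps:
k(X, R) = X
T = 10 (T = -2*(-5) = 10)
s(A) = 2*A*(10 + A) (s(A) = (A + A)*(A + 10) = (2*A)*(10 + A) = 2*A*(10 + A))
B(Q, u) = 4*Q²*(10 + Q)² (B(Q, u) = (2*Q*(10 + Q))² = 4*Q²*(10 + Q)²)
B(2, -4)*(-71) = (4*2²*(10 + 2)²)*(-71) = (4*4*12²)*(-71) = (4*4*144)*(-71) = 2304*(-71) = -163584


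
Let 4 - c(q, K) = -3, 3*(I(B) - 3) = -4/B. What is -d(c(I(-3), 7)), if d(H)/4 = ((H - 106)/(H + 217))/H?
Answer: 99/392 ≈ 0.25255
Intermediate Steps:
I(B) = 3 - 4/(3*B) (I(B) = 3 + (-4/B)/3 = 3 - 4/(3*B))
c(q, K) = 7 (c(q, K) = 4 - 1*(-3) = 4 + 3 = 7)
d(H) = 4*(-106 + H)/(H*(217 + H)) (d(H) = 4*(((H - 106)/(H + 217))/H) = 4*(((-106 + H)/(217 + H))/H) = 4*((-106 + H)/(H*(217 + H))) = 4*(-106 + H)/(H*(217 + H)))
-d(c(I(-3), 7)) = -4*(-106 + 7)/(7*(217 + 7)) = -4*(-99)/(7*224) = -1*(-99/392) = 99/392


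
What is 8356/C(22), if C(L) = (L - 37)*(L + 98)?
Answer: -2089/450 ≈ -4.6422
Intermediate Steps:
C(L) = (-37 + L)*(98 + L)
8356/C(22) = 8356/(-3626 + 22² + 61*22) = 8356/(-3626 + 484 + 1342) = 8356/(-1800) = 8356*(-1/1800) = -2089/450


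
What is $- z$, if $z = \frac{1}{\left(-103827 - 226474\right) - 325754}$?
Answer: $\frac{1}{656055} \approx 1.5243 \cdot 10^{-6}$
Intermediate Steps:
$z = - \frac{1}{656055}$ ($z = \frac{1}{\left(-103827 - 226474\right) - 325754} = \frac{1}{-330301 - 325754} = \frac{1}{-656055} = - \frac{1}{656055} \approx -1.5243 \cdot 10^{-6}$)
$- z = \left(-1\right) \left(- \frac{1}{656055}\right) = \frac{1}{656055}$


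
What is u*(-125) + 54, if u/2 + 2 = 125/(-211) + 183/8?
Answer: -4234049/844 ≈ -5016.6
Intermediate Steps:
u = 34237/844 (u = -4 + 2*(125/(-211) + 183/8) = -4 + 2*(125*(-1/211) + 183*(⅛)) = -4 + 2*(-125/211 + 183/8) = -4 + 2*(37613/1688) = -4 + 37613/844 = 34237/844 ≈ 40.565)
u*(-125) + 54 = (34237/844)*(-125) + 54 = -4279625/844 + 54 = -4234049/844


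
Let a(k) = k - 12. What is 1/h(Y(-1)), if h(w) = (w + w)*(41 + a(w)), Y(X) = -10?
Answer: -1/380 ≈ -0.0026316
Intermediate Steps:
a(k) = -12 + k
h(w) = 2*w*(29 + w) (h(w) = (w + w)*(41 + (-12 + w)) = (2*w)*(29 + w) = 2*w*(29 + w))
1/h(Y(-1)) = 1/(2*(-10)*(29 - 10)) = 1/(2*(-10)*19) = 1/(-380) = -1/380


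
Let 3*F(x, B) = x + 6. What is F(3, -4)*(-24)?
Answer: -72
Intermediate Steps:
F(x, B) = 2 + x/3 (F(x, B) = (x + 6)/3 = (6 + x)/3 = 2 + x/3)
F(3, -4)*(-24) = (2 + (⅓)*3)*(-24) = (2 + 1)*(-24) = 3*(-24) = -72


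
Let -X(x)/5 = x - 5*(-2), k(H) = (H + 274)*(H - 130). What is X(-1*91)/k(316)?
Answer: 27/7316 ≈ 0.0036905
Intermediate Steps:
k(H) = (-130 + H)*(274 + H) (k(H) = (274 + H)*(-130 + H) = (-130 + H)*(274 + H))
X(x) = -50 - 5*x (X(x) = -5*(x - 5*(-2)) = -5*(x + 10) = -5*(10 + x) = -50 - 5*x)
X(-1*91)/k(316) = (-50 - (-5)*91)/(-35620 + 316**2 + 144*316) = (-50 - 5*(-91))/(-35620 + 99856 + 45504) = (-50 + 455)/109740 = 405*(1/109740) = 27/7316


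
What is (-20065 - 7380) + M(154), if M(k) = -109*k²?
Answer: -2612489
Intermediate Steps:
(-20065 - 7380) + M(154) = (-20065 - 7380) - 109*154² = -27445 - 109*23716 = -27445 - 2585044 = -2612489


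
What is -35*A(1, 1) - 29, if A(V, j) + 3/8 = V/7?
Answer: -167/8 ≈ -20.875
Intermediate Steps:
A(V, j) = -3/8 + V/7
-35*A(1, 1) - 29 = -35*(-3/8 + (1/7)*1) - 29 = -35*(-3/8 + 1/7) - 29 = -35*(-13/56) - 29 = 65/8 - 29 = -167/8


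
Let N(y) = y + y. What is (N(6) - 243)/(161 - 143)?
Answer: -77/6 ≈ -12.833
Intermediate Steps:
N(y) = 2*y
(N(6) - 243)/(161 - 143) = (2*6 - 243)/(161 - 143) = (12 - 243)/18 = -231*1/18 = -77/6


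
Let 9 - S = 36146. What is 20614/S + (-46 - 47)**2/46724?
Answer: -650619623/1688465188 ≈ -0.38533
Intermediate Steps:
S = -36137 (S = 9 - 1*36146 = 9 - 36146 = -36137)
20614/S + (-46 - 47)**2/46724 = 20614/(-36137) + (-46 - 47)**2/46724 = 20614*(-1/36137) + (-93)**2*(1/46724) = -20614/36137 + 8649*(1/46724) = -20614/36137 + 8649/46724 = -650619623/1688465188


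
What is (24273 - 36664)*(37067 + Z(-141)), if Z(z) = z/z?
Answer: -459309588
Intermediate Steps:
Z(z) = 1
(24273 - 36664)*(37067 + Z(-141)) = (24273 - 36664)*(37067 + 1) = -12391*37068 = -459309588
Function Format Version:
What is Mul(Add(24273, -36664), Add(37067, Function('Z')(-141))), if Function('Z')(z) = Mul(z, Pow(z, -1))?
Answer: -459309588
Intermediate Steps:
Function('Z')(z) = 1
Mul(Add(24273, -36664), Add(37067, Function('Z')(-141))) = Mul(Add(24273, -36664), Add(37067, 1)) = Mul(-12391, 37068) = -459309588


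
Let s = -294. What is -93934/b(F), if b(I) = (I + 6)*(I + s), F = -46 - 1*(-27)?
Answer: -93934/4069 ≈ -23.085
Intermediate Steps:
F = -19 (F = -46 + 27 = -19)
b(I) = (-294 + I)*(6 + I) (b(I) = (I + 6)*(I - 294) = (6 + I)*(-294 + I) = (-294 + I)*(6 + I))
-93934/b(F) = -93934/(-1764 + (-19)² - 288*(-19)) = -93934/(-1764 + 361 + 5472) = -93934/4069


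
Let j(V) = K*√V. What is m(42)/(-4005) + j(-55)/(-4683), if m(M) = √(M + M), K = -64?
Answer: -2*√21/4005 + 64*I*√55/4683 ≈ -0.0022884 + 0.10135*I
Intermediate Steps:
j(V) = -64*√V
m(M) = √2*√M (m(M) = √(2*M) = √2*√M)
m(42)/(-4005) + j(-55)/(-4683) = (√2*√42)/(-4005) - 64*I*√55/(-4683) = (2*√21)*(-1/4005) - 64*I*√55*(-1/4683) = -2*√21/4005 - 64*I*√55*(-1/4683) = -2*√21/4005 + 64*I*√55/4683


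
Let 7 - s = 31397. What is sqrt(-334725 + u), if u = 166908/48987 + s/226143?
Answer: I*sqrt(56348760479512968436019)/410298783 ≈ 578.55*I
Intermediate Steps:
s = -31390 (s = 7 - 1*31397 = 7 - 31397 = -31390)
u = 4023041546/1230896349 (u = 166908/48987 - 31390/226143 = 166908*(1/48987) - 31390*1/226143 = 55636/16329 - 31390/226143 = 4023041546/1230896349 ≈ 3.2684)
sqrt(-334725 + u) = sqrt(-334725 + 4023041546/1230896349) = sqrt(-412007757377479/1230896349) = I*sqrt(56348760479512968436019)/410298783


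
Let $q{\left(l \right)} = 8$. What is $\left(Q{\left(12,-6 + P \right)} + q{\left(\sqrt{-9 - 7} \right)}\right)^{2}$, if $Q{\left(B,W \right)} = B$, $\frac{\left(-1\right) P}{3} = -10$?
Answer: $400$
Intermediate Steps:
$P = 30$ ($P = \left(-3\right) \left(-10\right) = 30$)
$\left(Q{\left(12,-6 + P \right)} + q{\left(\sqrt{-9 - 7} \right)}\right)^{2} = \left(12 + 8\right)^{2} = 20^{2} = 400$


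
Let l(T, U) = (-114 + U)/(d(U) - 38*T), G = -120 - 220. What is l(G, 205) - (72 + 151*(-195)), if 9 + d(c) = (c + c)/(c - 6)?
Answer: 75479786836/2569699 ≈ 29373.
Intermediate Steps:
d(c) = -9 + 2*c/(-6 + c) (d(c) = -9 + (c + c)/(c - 6) = -9 + (2*c)/(-6 + c) = -9 + 2*c/(-6 + c))
G = -340
l(T, U) = (-114 + U)/(-38*T + (54 - 7*U)/(-6 + U)) (l(T, U) = (-114 + U)/((54 - 7*U)/(-6 + U) - 38*T) = (-114 + U)/(-38*T + (54 - 7*U)/(-6 + U)))
l(G, 205) - (72 + 151*(-195)) = -(-114 + 205)*(-6 + 205)/(-54 + 7*205 + 38*(-340)*(-6 + 205)) - (72 + 151*(-195)) = -1*91*199/(-54 + 1435 + 38*(-340)*199) - (72 - 29445) = -1*91*199/(-54 + 1435 - 2571080) - 1*(-29373) = -1*91*199/(-2569699) + 29373 = -1*(-1/2569699)*91*199 + 29373 = 18109/2569699 + 29373 = 75479786836/2569699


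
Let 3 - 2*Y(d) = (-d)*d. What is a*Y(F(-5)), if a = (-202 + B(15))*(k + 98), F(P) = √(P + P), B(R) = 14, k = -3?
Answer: 62510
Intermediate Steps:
F(P) = √2*√P (F(P) = √(2*P) = √2*√P)
Y(d) = 3/2 + d²/2 (Y(d) = 3/2 - (-d)*d/2 = 3/2 - (-1)*d²/2 = 3/2 + d²/2)
a = -17860 (a = (-202 + 14)*(-3 + 98) = -188*95 = -17860)
a*Y(F(-5)) = -17860*(3/2 + (√2*√(-5))²/2) = -17860*(3/2 + (√2*(I*√5))²/2) = -17860*(3/2 + (I*√10)²/2) = -17860*(3/2 + (½)*(-10)) = -17860*(3/2 - 5) = -17860*(-7/2) = 62510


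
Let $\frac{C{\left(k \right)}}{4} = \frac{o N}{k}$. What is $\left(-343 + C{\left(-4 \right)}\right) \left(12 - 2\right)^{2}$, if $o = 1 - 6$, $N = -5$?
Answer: $-36800$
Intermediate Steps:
$o = -5$ ($o = 1 - 6 = -5$)
$C{\left(k \right)} = \frac{100}{k}$ ($C{\left(k \right)} = 4 \frac{\left(-5\right) \left(-5\right)}{k} = 4 \frac{25}{k} = \frac{100}{k}$)
$\left(-343 + C{\left(-4 \right)}\right) \left(12 - 2\right)^{2} = \left(-343 + \frac{100}{-4}\right) \left(12 - 2\right)^{2} = \left(-343 + 100 \left(- \frac{1}{4}\right)\right) 10^{2} = \left(-343 - 25\right) 100 = \left(-368\right) 100 = -36800$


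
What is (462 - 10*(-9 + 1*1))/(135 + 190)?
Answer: 542/325 ≈ 1.6677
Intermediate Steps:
(462 - 10*(-9 + 1*1))/(135 + 190) = (462 - 10*(-9 + 1))/325 = (462 - 10*(-8))*(1/325) = (462 + 80)*(1/325) = 542*(1/325) = 542/325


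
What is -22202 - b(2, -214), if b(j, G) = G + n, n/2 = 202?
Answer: -22392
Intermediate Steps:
n = 404 (n = 2*202 = 404)
b(j, G) = 404 + G (b(j, G) = G + 404 = 404 + G)
-22202 - b(2, -214) = -22202 - (404 - 214) = -22202 - 1*190 = -22202 - 190 = -22392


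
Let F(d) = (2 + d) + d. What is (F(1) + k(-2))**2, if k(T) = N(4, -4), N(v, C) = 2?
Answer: 36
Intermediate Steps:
k(T) = 2
F(d) = 2 + 2*d
(F(1) + k(-2))**2 = ((2 + 2*1) + 2)**2 = ((2 + 2) + 2)**2 = (4 + 2)**2 = 6**2 = 36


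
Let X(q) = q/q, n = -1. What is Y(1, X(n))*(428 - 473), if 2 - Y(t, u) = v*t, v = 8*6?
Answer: 2070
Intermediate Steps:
X(q) = 1
v = 48
Y(t, u) = 2 - 48*t
Y(1, X(n))*(428 - 473) = (2 - 48*1)*(428 - 473) = (2 - 48)*(-45) = -46*(-45) = 2070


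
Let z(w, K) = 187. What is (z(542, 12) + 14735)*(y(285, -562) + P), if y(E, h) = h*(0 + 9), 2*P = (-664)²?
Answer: 3214049580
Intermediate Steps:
P = 220448 (P = (½)*(-664)² = (½)*440896 = 220448)
y(E, h) = 9*h (y(E, h) = h*9 = 9*h)
(z(542, 12) + 14735)*(y(285, -562) + P) = (187 + 14735)*(9*(-562) + 220448) = 14922*(-5058 + 220448) = 14922*215390 = 3214049580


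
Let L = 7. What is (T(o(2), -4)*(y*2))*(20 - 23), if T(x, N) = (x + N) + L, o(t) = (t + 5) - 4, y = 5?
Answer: -180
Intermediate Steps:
o(t) = 1 + t (o(t) = (5 + t) - 4 = 1 + t)
T(x, N) = 7 + N + x (T(x, N) = (x + N) + 7 = (N + x) + 7 = 7 + N + x)
(T(o(2), -4)*(y*2))*(20 - 23) = ((7 - 4 + (1 + 2))*(5*2))*(20 - 23) = ((7 - 4 + 3)*10)*(-3) = (6*10)*(-3) = 60*(-3) = -180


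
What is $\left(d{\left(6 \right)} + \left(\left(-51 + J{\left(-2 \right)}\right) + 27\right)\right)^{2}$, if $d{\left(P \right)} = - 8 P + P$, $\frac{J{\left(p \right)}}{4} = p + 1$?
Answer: $4900$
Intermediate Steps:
$J{\left(p \right)} = 4 + 4 p$ ($J{\left(p \right)} = 4 \left(p + 1\right) = 4 \left(1 + p\right) = 4 + 4 p$)
$d{\left(P \right)} = - 7 P$
$\left(d{\left(6 \right)} + \left(\left(-51 + J{\left(-2 \right)}\right) + 27\right)\right)^{2} = \left(\left(-7\right) 6 + \left(\left(-51 + \left(4 + 4 \left(-2\right)\right)\right) + 27\right)\right)^{2} = \left(-42 + \left(\left(-51 + \left(4 - 8\right)\right) + 27\right)\right)^{2} = \left(-42 + \left(\left(-51 - 4\right) + 27\right)\right)^{2} = \left(-42 + \left(-55 + 27\right)\right)^{2} = \left(-42 - 28\right)^{2} = \left(-70\right)^{2} = 4900$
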